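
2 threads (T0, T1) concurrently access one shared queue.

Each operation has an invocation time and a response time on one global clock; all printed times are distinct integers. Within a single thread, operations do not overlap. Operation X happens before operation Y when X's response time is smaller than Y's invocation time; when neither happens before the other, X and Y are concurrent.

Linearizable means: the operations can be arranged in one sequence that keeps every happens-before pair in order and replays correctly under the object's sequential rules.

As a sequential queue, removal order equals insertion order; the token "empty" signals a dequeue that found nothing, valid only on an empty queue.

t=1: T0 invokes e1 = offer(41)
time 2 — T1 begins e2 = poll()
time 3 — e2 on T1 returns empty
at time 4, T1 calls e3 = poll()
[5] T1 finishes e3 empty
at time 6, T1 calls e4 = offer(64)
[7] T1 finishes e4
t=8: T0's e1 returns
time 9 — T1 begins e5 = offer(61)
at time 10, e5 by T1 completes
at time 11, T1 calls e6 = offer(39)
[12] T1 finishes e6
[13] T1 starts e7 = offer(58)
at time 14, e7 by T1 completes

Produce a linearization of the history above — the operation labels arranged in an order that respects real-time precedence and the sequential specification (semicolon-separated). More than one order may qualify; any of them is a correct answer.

step 1: e2 poll() → empty — queue <>
step 2: e3 poll() → empty — queue <>
step 3: e1 offer(41) — queue <41>
step 4: e4 offer(64) — queue <41,64>
step 5: e5 offer(61) — queue <41,64,61>
step 6: e6 offer(39) — queue <41,64,61,39>
step 7: e7 offer(58) — queue <41,64,61,39,58>

e2; e3; e1; e4; e5; e6; e7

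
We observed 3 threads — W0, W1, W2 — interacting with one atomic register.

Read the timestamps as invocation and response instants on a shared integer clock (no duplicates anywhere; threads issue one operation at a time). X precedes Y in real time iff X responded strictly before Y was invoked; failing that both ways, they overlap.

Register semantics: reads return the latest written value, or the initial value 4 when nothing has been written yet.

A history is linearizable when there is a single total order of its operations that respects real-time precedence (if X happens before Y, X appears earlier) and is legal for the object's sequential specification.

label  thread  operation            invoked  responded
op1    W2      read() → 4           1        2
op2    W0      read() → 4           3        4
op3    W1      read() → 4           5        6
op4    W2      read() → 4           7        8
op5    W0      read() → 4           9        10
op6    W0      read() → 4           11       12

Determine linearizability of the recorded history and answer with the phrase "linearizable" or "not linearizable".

a witness: op1, op2, op3, op4, op5, op6
1. op1 read() → 4, leaving value 4
2. op2 read() → 4, leaving value 4
3. op3 read() → 4, leaving value 4
4. op4 read() → 4, leaving value 4
5. op5 read() → 4, leaving value 4
6. op6 read() → 4, leaving value 4

linearizable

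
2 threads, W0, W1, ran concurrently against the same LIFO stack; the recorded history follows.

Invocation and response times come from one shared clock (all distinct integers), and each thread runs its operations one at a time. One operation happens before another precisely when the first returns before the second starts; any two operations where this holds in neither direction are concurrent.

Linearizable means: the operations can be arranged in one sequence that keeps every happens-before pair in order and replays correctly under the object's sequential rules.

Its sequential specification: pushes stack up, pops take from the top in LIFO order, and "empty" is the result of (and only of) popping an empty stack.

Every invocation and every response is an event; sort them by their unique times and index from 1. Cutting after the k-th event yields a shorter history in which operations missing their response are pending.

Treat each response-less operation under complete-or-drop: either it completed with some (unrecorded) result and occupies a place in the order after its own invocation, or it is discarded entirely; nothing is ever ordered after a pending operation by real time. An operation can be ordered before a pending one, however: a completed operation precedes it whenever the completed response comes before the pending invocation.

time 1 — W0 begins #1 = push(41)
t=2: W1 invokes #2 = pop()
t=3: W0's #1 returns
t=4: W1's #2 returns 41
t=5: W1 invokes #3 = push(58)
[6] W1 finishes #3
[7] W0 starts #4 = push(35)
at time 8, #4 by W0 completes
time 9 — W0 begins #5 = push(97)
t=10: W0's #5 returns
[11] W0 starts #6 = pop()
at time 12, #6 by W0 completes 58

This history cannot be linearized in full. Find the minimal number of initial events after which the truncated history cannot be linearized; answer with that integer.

events 1..11 are still linearizable — one witness is #1, #2, #3, #4, #5:
after step 1 (#1 push(41)): stack <41>
after step 2 (#2 pop() → 41): stack <>
after step 3 (#3 push(58)): stack <58>
after step 4 (#4 push(35)): stack <58,35>
after step 5 (#5 push(97)): stack <58,35,97>
include event 12 — #6 responding at 12 — and every candidate order breaks
for example #1, #2, #3, #4, #5, #6 fails at step 6: #6 pop() → 58 is not legal there
for example #2, #1, #3, #4, #5, #6 fails at step 1: #2 pop() → 41 is not legal there

12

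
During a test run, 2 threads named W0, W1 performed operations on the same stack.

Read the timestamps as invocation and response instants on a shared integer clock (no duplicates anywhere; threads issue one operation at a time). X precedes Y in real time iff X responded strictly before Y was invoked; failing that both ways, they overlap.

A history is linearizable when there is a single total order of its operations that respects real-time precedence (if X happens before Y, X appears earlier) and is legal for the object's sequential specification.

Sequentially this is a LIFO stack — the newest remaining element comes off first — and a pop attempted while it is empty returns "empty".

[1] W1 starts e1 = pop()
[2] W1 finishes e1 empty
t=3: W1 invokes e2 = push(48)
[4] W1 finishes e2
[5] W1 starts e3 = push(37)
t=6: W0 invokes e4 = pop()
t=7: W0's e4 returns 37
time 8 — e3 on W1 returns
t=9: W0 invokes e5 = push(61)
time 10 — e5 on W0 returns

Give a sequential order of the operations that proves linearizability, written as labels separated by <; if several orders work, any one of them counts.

e1 < e2 < e3 < e4 < e5

step 1: e1 pop() → empty — stack <>
step 2: e2 push(48) — stack <48>
step 3: e3 push(37) — stack <48,37>
step 4: e4 pop() → 37 — stack <48>
step 5: e5 push(61) — stack <48,61>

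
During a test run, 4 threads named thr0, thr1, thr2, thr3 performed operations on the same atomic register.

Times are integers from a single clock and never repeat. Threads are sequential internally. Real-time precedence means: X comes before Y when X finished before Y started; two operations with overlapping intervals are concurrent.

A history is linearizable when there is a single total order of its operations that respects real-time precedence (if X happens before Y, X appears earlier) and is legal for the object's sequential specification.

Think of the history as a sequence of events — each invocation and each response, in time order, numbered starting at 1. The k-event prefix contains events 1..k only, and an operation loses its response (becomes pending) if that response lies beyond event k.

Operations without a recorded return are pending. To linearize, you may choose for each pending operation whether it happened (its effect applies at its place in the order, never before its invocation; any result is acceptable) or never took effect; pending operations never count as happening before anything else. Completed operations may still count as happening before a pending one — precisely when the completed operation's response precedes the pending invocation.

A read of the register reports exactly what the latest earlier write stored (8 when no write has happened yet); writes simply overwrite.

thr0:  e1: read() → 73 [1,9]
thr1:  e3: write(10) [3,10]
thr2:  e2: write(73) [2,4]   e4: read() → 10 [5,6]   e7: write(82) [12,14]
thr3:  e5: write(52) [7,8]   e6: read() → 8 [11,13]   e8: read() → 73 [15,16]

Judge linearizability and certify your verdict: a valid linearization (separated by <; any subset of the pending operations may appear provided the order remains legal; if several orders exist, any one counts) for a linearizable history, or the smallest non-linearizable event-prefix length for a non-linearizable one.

the violation lands at event 13, e6's response at time 13: events 1..12 linearize, events 1..13 do not
no legal order exists: 20 real-time-consistent candidates over 6 completed atomic register operations, all rejected
no completion choice of the 1 pending operation (e7) rescues it — every subset was tried
take e1, e2, e3, e4, e5, e6 (pending dropped): step 1 already fails, because e1 read() → 73 cannot occur there
take e1, e2, e4, e3, e5, e6 (pending dropped): step 1 already fails, because e1 read() → 73 cannot occur there

not linearizable — minimal violating prefix: 13 events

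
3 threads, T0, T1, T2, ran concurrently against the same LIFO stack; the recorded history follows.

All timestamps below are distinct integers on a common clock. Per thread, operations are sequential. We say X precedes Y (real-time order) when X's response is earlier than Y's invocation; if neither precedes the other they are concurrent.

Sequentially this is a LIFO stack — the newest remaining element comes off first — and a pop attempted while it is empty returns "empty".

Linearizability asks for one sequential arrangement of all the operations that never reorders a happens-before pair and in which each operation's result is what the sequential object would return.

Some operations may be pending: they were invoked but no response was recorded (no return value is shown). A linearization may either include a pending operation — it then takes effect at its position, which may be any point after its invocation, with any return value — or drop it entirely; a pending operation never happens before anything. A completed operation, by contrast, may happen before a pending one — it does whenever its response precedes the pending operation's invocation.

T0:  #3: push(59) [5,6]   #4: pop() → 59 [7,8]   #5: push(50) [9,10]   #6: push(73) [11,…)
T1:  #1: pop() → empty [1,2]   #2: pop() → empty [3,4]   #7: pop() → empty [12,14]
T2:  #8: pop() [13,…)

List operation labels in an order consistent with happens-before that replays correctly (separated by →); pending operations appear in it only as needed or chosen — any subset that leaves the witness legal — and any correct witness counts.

#1 → #2 → #3 → #4 → #5 → #8 → #7

after step 1 (#1 pop() → empty): stack <>
after step 2 (#2 pop() → empty): stack <>
after step 3 (#3 push(59)): stack <59>
after step 4 (#4 pop() → 59): stack <>
after step 5 (#5 push(50)): stack <50>
after step 6 (#8 pop() (pending, included)): stack <>
after step 7 (#7 pop() → empty): stack <>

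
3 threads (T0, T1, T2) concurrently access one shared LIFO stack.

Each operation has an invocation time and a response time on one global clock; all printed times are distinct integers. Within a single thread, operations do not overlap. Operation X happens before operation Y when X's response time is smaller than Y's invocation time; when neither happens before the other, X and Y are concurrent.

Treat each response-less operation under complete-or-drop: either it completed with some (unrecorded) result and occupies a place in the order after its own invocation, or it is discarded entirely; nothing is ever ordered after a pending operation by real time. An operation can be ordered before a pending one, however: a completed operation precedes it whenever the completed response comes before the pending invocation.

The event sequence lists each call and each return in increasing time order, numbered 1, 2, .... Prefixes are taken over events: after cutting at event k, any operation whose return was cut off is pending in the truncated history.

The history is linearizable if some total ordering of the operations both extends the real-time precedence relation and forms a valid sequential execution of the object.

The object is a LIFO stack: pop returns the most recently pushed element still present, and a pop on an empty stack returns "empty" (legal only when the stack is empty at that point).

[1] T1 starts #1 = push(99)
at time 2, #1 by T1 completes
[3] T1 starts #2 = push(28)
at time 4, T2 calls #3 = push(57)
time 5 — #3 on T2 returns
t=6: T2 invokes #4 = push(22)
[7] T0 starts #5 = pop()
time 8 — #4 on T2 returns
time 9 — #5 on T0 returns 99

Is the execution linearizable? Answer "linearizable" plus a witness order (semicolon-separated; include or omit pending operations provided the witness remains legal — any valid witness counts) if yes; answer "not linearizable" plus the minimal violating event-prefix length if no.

not linearizable — minimal violating prefix: 9 events

prefix check: 1..8 passes, 1..9 fails once #5's time-9 response joins
all 2 real-time-respecting orders fail — 4 completed LIFO stack operations, no legal replay
no escape via the 1 pending operation (#2): every completion choice fails
one such order, #1, #3, #4, #5 (pending dropped), breaks at step 4 where #5 pop() → 99 is illegal
one such order, #1, #3, #5, #4 (pending dropped), breaks at step 3 where #5 pop() → 99 is illegal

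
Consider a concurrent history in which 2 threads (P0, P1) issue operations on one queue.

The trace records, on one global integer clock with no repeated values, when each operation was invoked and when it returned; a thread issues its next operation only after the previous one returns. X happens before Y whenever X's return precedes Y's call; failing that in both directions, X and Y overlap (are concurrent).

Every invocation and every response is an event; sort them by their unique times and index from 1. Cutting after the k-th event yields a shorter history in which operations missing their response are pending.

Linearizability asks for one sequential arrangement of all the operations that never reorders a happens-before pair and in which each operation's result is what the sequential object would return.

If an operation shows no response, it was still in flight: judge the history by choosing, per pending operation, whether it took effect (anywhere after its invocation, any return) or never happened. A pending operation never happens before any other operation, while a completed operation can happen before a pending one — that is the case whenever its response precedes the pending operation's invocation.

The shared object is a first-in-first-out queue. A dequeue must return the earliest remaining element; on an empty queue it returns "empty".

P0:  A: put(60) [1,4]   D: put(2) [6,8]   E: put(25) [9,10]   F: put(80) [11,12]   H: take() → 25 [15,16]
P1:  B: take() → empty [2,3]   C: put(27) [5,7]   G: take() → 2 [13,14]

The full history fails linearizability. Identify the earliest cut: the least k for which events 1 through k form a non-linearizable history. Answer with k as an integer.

14

a valid linearization of events 1..13 exists, for instance B, A, C, D, E, F:
after step 1 (B take() → empty): queue <>
after step 2 (A put(60)): queue <60>
after step 3 (C put(27)): queue <60,27>
after step 4 (D put(2)): queue <60,27,2>
after step 5 (E put(25)): queue <60,27,2,25>
after step 6 (F put(80)): queue <60,27,2,25,80>
event 14 — G's response, time 14 — after it, nothing linearizes
sample order A, B, C, D, E, F, G stalls at step 2 — B take() → empty has no legal effect
sample order A, B, D, C, E, F, G stalls at step 2 — B take() → empty has no legal effect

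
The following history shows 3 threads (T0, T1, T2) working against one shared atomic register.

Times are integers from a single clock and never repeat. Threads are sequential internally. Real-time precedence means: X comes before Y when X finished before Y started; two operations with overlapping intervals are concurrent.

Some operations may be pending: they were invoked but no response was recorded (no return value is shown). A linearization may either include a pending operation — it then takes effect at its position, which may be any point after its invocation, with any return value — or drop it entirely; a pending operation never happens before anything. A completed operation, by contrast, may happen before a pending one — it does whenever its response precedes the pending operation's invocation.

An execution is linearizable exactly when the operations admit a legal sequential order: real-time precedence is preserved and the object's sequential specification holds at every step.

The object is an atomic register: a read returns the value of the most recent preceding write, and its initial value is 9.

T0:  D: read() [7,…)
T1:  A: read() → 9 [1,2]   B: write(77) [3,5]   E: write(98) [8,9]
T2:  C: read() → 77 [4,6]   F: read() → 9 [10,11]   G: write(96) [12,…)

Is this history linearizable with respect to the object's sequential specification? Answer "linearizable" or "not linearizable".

not linearizable

prefix check: 1..10 passes, 1..11 fails once F's time-11 response joins
2 orders of the 5 completed atomic register ops respect real time; none is legal
include/drop combinations of the 1 pending operation (D) were all tried; none helps
for example A, B, C, E, F (pending dropped) fails at step 5: F read() → 9 is not legal there
for example A, C, B, E, F (pending dropped) fails at step 2: C read() → 77 is not legal there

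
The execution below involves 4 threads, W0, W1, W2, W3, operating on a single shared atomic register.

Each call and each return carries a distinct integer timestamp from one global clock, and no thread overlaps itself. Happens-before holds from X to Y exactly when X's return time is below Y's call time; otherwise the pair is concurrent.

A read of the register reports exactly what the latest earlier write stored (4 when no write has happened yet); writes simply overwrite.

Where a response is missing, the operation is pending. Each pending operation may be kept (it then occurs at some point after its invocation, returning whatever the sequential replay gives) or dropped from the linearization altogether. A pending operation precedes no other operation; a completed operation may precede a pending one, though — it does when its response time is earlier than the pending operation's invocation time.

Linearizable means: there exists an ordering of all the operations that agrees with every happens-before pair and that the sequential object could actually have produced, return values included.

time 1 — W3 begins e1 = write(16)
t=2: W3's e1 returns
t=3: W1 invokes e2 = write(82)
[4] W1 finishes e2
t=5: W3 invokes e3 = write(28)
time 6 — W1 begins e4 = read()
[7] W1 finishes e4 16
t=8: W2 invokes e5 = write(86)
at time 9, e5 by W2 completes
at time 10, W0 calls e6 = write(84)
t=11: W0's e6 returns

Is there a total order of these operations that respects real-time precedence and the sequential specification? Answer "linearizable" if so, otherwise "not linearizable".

not linearizable

events 1..6 are fine; event 7 — the response of e4 at time 7 — makes the prefix non-linearizable
exhaustive check: the 3 completed atomic register ops admit one real-time order; illegal
include/drop combinations of the 1 pending operation (e3) were all tried; none helps
take e1, e2, e4 (pending dropped): step 3 already fails, because e4 read() → 16 cannot occur there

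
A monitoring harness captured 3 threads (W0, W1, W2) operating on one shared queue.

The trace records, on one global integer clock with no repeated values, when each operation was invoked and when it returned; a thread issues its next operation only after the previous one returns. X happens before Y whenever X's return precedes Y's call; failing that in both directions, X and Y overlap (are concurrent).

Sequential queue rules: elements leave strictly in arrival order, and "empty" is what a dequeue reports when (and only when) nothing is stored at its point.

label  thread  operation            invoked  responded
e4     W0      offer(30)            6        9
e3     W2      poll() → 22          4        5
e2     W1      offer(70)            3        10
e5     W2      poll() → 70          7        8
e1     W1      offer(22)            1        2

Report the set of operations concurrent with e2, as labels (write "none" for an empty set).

concurrent with e2 ([3,10]): every op whose interval crosses 3..10
e1 [1,2]: before
e3 [4,5]: concurrent
e4 [6,9]: concurrent
e5 [7,8]: concurrent

e3, e4, e5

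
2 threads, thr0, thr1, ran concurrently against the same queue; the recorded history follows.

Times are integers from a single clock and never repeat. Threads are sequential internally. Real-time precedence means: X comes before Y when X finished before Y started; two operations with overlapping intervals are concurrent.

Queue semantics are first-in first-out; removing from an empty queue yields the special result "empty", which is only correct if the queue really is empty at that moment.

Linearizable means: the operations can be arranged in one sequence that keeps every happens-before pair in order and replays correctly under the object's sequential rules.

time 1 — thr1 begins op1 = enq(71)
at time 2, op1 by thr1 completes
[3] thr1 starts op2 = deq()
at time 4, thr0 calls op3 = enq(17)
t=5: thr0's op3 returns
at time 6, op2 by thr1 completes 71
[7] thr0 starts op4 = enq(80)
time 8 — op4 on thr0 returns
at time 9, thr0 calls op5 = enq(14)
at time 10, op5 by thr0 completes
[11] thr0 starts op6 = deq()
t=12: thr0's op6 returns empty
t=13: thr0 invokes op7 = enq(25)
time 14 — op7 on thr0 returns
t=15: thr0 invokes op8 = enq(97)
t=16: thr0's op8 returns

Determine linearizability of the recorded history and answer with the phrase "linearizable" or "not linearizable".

prefix check: 1..11 passes, 1..12 fails once op6's time-12 response joins
all 2 real-time-respecting orders fail — 6 completed queue operations, no legal replay
e.g. op1, op2, op3, op4, op5, op6: illegal at step 6, since op6 deq() → empty cannot apply there
e.g. op1, op3, op2, op4, op5, op6: illegal at step 6, since op6 deq() → empty cannot apply there

not linearizable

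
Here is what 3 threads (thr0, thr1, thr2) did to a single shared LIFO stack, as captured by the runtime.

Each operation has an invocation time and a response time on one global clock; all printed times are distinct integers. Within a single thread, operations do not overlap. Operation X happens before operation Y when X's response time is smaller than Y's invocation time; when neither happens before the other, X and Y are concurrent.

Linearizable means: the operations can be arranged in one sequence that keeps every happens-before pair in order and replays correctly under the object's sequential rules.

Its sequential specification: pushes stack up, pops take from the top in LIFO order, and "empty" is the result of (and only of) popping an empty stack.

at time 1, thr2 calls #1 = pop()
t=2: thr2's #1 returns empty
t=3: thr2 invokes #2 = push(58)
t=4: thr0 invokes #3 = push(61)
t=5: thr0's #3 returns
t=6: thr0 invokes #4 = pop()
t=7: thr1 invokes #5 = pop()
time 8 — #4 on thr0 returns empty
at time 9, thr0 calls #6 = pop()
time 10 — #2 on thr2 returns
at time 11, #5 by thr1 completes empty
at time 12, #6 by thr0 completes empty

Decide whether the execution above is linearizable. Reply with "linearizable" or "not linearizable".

not linearizable

already the first 11 events (up to #5's response at time 11) admit no linearization; the first 10 still do
real-time-consistent orders of the 5 completed operations: 8 — all fail the LIFO stack replay
including or dropping the 1 pending operation (#6) in any combination fails
one such order, #1, #2, #3, #4, #5 (pending dropped), breaks at step 4 where #4 pop() → empty is illegal
one such order, #1, #2, #3, #5, #4 (pending dropped), breaks at step 4 where #5 pop() → empty is illegal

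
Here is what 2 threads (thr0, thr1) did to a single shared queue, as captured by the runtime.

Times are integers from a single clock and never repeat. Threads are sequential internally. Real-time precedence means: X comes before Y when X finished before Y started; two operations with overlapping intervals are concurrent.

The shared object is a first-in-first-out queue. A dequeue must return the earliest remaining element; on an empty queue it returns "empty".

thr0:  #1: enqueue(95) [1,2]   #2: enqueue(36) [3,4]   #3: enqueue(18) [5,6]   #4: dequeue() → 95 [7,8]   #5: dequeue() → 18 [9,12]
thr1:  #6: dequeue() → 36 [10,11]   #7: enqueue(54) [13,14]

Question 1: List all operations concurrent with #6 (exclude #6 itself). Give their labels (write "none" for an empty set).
overlap test against #6 [10,11]: concurrent iff the interval meets 10..11
#1 [1,2]: before
#2 [3,4]: before
#3 [5,6]: before
#4 [7,8]: before
#5 [9,12]: concurrent
#7 [13,14]: after

#5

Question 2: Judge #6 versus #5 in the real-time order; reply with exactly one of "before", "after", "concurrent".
#6 spans [10,11], #5 spans [9,12]
the intervals overlap in both directions

concurrent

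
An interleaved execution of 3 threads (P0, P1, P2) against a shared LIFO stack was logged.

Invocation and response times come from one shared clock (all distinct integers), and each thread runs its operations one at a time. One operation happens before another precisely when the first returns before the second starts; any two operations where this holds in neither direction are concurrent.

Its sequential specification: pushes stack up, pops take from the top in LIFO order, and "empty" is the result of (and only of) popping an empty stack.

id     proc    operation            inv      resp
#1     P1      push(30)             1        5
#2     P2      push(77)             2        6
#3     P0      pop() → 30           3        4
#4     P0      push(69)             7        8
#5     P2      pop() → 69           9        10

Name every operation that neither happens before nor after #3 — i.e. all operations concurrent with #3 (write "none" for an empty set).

#1, #2

#3 spans [3,4]: anything still running between times 3 and 4 counts as concurrent
#1 [1,5]: concurrent
#2 [2,6]: concurrent
#4 [7,8]: after
#5 [9,10]: after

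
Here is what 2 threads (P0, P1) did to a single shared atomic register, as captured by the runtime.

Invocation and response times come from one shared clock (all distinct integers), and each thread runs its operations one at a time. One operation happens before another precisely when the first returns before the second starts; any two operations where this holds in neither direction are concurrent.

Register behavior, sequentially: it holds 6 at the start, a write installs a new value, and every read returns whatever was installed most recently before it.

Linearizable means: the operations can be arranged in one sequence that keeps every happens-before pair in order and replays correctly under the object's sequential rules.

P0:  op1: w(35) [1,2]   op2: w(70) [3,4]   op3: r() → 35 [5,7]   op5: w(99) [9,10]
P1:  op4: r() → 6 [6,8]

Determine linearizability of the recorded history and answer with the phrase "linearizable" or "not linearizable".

not linearizable

cut after 6 events: linearizable; cut after 7 events (op3 responds, time 7): not linearizable
the completed operations (3 total) allow one real-time order; the atomic register replay rejects it
no completion choice of the 1 pending operation (op4) rescues it — every subset was tried
for example op1, op2, op3 (pending dropped) fails at step 3: op3 r() → 35 is not legal there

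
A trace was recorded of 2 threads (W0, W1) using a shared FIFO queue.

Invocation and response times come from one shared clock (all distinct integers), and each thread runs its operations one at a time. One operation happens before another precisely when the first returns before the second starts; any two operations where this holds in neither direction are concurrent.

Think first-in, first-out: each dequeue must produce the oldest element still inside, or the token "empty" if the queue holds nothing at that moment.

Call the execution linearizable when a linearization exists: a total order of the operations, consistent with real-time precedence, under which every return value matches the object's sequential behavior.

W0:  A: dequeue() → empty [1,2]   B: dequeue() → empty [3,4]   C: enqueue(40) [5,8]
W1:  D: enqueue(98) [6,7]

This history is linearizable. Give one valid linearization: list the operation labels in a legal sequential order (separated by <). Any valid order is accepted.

step 1: A dequeue() → empty — queue <>
step 2: B dequeue() → empty — queue <>
step 3: C enqueue(40) — queue <40>
step 4: D enqueue(98) — queue <40,98>

A < B < C < D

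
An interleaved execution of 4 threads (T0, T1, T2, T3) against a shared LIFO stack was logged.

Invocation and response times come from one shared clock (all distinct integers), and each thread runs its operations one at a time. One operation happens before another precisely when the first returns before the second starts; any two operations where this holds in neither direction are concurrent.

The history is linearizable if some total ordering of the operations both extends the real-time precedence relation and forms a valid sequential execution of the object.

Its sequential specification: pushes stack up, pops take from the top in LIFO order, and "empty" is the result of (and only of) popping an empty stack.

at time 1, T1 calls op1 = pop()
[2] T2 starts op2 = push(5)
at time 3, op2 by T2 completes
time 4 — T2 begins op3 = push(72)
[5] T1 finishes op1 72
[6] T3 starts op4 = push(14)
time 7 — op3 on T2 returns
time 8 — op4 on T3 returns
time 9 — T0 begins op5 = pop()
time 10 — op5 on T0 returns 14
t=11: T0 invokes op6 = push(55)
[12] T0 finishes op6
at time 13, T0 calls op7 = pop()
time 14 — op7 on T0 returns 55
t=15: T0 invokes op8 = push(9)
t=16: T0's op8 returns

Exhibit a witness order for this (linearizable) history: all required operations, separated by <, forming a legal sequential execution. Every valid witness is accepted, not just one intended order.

op2 < op3 < op1 < op4 < op5 < op6 < op7 < op8

1. op2 push(5), leaving stack <5>
2. op3 push(72), leaving stack <5,72>
3. op1 pop() → 72, leaving stack <5>
4. op4 push(14), leaving stack <5,14>
5. op5 pop() → 14, leaving stack <5>
6. op6 push(55), leaving stack <5,55>
7. op7 pop() → 55, leaving stack <5>
8. op8 push(9), leaving stack <5,9>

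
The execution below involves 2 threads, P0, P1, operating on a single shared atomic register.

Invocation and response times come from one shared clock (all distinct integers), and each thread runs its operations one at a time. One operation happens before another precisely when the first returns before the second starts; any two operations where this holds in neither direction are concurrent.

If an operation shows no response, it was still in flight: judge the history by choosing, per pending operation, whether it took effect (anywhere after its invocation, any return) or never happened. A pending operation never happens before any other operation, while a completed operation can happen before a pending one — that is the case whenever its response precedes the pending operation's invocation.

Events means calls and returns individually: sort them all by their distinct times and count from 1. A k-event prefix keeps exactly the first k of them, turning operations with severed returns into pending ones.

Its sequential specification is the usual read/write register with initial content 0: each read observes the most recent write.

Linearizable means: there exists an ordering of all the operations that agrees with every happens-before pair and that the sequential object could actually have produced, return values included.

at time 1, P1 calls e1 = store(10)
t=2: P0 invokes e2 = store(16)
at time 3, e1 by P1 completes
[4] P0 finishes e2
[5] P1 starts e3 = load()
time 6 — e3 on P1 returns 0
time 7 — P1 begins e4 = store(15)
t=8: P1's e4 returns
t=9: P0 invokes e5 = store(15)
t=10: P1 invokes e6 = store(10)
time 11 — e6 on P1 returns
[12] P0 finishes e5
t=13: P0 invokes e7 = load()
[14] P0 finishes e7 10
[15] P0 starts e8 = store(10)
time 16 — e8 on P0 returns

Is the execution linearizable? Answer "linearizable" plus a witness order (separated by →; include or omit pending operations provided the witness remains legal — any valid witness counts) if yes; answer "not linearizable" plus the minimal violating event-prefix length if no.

not linearizable — minimal violating prefix: 6 events

events 1..5 are fine; event 6 — the response of e3 at time 6 — makes the prefix non-linearizable
3 completed operations, 2 real-time-consistent orders — every atomic register replay fails
one such order, e1, e2, e3, breaks at step 3 where e3 load() → 0 is illegal
one such order, e2, e1, e3, breaks at step 3 where e3 load() → 0 is illegal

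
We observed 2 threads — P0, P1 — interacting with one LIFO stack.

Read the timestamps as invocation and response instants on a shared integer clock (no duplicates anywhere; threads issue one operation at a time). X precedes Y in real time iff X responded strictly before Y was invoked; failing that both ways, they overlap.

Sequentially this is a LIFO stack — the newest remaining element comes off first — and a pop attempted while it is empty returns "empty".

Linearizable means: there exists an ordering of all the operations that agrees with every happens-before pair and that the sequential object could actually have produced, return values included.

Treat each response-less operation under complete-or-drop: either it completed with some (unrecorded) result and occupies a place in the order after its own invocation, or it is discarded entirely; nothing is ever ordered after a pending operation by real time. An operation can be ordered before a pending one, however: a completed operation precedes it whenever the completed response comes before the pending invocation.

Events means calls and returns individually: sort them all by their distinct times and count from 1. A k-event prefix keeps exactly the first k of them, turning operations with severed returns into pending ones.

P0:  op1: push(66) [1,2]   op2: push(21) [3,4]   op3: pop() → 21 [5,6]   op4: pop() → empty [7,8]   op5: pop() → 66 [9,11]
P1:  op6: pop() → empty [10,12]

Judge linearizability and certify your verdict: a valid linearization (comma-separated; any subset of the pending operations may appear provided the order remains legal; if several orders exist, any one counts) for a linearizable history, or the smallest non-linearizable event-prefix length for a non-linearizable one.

the violation lands at event 8, op4's response at time 8: events 1..7 linearize, events 1..8 do not
exhaustive check: the 4 completed LIFO stack ops admit one real-time order; illegal
e.g. op1, op2, op3, op4: illegal at step 4, since op4 pop() → empty cannot apply there

not linearizable — minimal violating prefix: 8 events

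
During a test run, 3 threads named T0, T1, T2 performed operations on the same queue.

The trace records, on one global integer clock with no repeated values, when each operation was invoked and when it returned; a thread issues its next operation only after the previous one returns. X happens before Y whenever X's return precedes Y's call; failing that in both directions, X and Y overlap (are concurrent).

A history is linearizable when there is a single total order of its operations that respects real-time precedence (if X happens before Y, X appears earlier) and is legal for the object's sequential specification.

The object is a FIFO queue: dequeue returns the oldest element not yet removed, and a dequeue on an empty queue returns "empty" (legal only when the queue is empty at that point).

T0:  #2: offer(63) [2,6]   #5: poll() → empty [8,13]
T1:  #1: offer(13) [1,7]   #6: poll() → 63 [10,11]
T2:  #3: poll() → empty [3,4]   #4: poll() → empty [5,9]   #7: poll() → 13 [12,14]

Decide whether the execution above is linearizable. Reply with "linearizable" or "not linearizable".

a witness: #3, #4, #2, #1, #6, #7, #5
step 1: #3 poll() → empty — queue <>
step 2: #4 poll() → empty — queue <>
step 3: #2 offer(63) — queue <63>
step 4: #1 offer(13) — queue <63,13>
step 5: #6 poll() → 63 — queue <13>
step 6: #7 poll() → 13 — queue <>
step 7: #5 poll() → empty — queue <>

linearizable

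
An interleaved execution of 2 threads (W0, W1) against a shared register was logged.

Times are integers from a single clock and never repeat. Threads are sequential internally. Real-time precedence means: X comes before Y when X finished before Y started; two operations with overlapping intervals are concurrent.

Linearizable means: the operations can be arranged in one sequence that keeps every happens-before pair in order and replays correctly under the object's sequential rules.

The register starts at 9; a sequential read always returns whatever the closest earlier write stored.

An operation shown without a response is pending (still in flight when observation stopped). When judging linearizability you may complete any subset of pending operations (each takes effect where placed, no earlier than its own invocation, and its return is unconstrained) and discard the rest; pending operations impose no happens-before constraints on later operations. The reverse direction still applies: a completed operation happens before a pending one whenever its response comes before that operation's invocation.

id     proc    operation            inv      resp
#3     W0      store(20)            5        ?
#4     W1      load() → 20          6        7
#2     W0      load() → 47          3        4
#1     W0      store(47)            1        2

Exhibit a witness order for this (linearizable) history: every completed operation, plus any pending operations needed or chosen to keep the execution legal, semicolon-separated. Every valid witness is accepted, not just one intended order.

after step 1 (#1 store(47)): value 47
after step 2 (#2 load() → 47): value 47
after step 3 (#3 store(20) (pending, included)): value 20
after step 4 (#4 load() → 20): value 20

#1; #2; #3; #4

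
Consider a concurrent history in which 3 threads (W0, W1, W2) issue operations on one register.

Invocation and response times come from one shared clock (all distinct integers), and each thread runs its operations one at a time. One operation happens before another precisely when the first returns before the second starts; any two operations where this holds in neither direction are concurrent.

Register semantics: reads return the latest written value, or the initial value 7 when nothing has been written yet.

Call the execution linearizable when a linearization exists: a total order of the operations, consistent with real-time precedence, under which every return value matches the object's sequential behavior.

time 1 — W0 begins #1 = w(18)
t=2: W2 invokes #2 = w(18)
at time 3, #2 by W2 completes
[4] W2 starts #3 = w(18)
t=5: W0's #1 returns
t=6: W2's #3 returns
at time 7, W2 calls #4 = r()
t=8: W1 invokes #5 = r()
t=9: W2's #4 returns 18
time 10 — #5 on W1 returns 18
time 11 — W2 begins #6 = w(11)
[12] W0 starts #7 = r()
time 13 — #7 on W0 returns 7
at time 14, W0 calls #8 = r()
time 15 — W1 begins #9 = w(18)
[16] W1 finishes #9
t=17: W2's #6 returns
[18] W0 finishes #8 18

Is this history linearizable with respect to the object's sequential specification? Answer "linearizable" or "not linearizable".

events 1..12 are fine; event 13 — the response of #7 at time 13 — makes the prefix non-linearizable
all 6 real-time-respecting orders fail — 6 completed register operations, no legal replay
including or dropping the 1 pending operation (#6) in any combination fails
sample order #1, #2, #3, #4, #5, #7 (pending dropped) stalls at step 6 — #7 r() → 7 has no legal effect
sample order #1, #2, #3, #5, #4, #7 (pending dropped) stalls at step 6 — #7 r() → 7 has no legal effect

not linearizable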